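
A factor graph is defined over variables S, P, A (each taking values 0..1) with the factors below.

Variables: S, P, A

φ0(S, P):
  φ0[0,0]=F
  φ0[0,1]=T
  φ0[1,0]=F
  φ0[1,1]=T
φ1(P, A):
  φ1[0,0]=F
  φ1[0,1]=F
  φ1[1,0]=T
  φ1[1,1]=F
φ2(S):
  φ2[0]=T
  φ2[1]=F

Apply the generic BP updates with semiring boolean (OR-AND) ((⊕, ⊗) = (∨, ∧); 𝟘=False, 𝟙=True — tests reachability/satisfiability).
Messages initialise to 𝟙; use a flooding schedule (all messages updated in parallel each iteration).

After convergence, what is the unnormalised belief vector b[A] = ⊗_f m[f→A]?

b[A] = [T, F]

init: all messages = 𝟙 over 2 values
r1 m[φ0→S] = [T, T]
r1 m[φ0→P] = [F, T]
r1 m[φ1→P] = [F, T]
r1 m[φ1→A] = [T, F]
r1 m[φ2→S] = [T, F]
r1 m[S→φ0] = [T, T]
r1 m[S→φ2] = [T, T]
r1 m[P→φ0] = [T, T]
r1 m[P→φ1] = [T, T]
r1 m[A→φ1] = [T, T]
r2 m[φ0→S] = [T, T]
r2 m[φ0→P] = [F, T]
r2 m[φ1→P] = [F, T]
r2 m[φ1→A] = [T, F]
r2 m[φ2→S] = [T, F]
r2 m[S→φ0] = [T, F]
r2 m[S→φ2] = [T, T]
r2 m[P→φ0] = [F, T]
r2 m[P→φ1] = [F, T]
r2 m[A→φ1] = [T, T]
r3 m[φ0→S] = [T, T]
r3 m[φ0→P] = [F, T]
r3 m[φ1→P] = [F, T]
r3 m[φ1→A] = [T, F]
r3 m[φ2→S] = [T, F]
r3 m[S→φ0] = [T, F]
r3 m[S→φ2] = [T, T]
r3 m[P→φ0] = [F, T]
r3 m[P→φ1] = [F, T]
r3 m[A→φ1] = [T, T]
fixed point reached at round 3
b[A] = ⊗ incoming = [T, F]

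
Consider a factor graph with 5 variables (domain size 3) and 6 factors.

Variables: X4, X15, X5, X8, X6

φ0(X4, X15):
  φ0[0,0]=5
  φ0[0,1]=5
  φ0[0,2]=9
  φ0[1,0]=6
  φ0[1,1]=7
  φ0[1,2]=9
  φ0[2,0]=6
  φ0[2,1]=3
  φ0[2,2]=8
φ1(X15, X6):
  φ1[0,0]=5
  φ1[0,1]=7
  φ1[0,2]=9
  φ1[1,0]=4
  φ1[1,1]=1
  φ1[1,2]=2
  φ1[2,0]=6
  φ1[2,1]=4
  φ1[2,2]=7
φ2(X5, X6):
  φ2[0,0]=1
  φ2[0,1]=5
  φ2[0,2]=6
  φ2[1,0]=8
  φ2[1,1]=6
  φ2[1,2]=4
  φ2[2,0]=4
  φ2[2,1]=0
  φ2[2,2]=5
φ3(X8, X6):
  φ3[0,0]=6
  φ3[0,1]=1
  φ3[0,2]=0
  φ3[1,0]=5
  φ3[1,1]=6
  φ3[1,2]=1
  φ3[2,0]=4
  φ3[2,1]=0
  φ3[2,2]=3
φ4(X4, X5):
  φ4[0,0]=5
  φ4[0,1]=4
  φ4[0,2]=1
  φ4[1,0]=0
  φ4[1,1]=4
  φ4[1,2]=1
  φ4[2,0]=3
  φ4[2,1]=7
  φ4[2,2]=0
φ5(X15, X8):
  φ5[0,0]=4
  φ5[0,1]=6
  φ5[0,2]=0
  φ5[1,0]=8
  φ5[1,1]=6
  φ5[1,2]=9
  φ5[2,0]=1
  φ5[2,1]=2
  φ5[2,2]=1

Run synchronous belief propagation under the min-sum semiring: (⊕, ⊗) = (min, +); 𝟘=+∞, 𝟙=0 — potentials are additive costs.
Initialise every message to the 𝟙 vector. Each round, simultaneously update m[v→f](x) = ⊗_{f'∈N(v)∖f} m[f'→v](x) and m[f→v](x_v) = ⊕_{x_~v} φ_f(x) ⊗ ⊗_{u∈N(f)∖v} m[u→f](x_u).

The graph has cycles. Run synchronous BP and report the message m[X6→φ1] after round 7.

init: all messages = 𝟙 over 3 values
r1 m[φ0→X4] = [5, 6, 3]
r1 m[φ0→X15] = [5, 3, 8]
r1 m[φ1→X15] = [5, 1, 4]
r1 m[φ1→X6] = [4, 1, 2]
r1 m[φ2→X5] = [1, 4, 0]
r1 m[φ2→X6] = [1, 0, 4]
r1 m[φ3→X8] = [0, 1, 0]
r1 m[φ3→X6] = [4, 0, 0]
r1 m[φ4→X4] = [1, 0, 0]
r1 m[φ4→X5] = [0, 4, 0]
r1 m[φ5→X15] = [0, 6, 1]
r1 m[φ5→X8] = [1, 2, 0]
r1 m[X4→φ0] = [0, 0, 0]
r1 m[X4→φ4] = [0, 0, 0]
r1 m[X15→φ0] = [0, 0, 0]
r1 m[X15→φ1] = [0, 0, 0]
r1 m[X15→φ5] = [0, 0, 0]
r1 m[X5→φ2] = [0, 0, 0]
r1 m[X5→φ4] = [0, 0, 0]
r1 m[X8→φ3] = [0, 0, 0]
r1 m[X8→φ5] = [0, 0, 0]
r1 m[X6→φ1] = [0, 0, 0]
r1 m[X6→φ2] = [0, 0, 0]
r1 m[X6→φ3] = [0, 0, 0]
r2 m[φ0→X4] = [5, 6, 3]
r2 m[φ0→X15] = [5, 3, 8]
r2 m[φ1→X15] = [5, 1, 4]
r2 m[φ1→X6] = [4, 1, 2]
r2 m[φ2→X5] = [1, 4, 0]
r2 m[φ2→X6] = [1, 0, 4]
r2 m[φ3→X8] = [0, 1, 0]
r2 m[φ3→X6] = [4, 0, 0]
r2 m[φ4→X4] = [1, 0, 0]
r2 m[φ4→X5] = [0, 4, 0]
r2 m[φ5→X15] = [0, 6, 1]
r2 m[φ5→X8] = [1, 2, 0]
r2 m[X4→φ0] = [1, 0, 0]
r2 m[X4→φ4] = [5, 6, 3]
r2 m[X15→φ0] = [5, 7, 5]
r2 m[X15→φ1] = [5, 9, 9]
r2 m[X15→φ5] = [10, 4, 12]
r2 m[X5→φ2] = [0, 4, 0]
r2 m[X5→φ4] = [1, 4, 0]
r2 m[X8→φ3] = [1, 2, 0]
r2 m[X8→φ5] = [0, 1, 0]
r2 m[X6→φ1] = [5, 0, 4]
r2 m[X6→φ2] = [8, 1, 2]
r2 m[X6→φ3] = [5, 1, 6]
r3 m[φ0→X4] = [10, 11, 10]
r3 m[φ0→X15] = [6, 3, 8]
r3 m[φ1→X15] = [7, 1, 4]
r3 m[φ1→X6] = [10, 10, 11]
r3 m[φ2→X5] = [6, 6, 1]
r3 m[φ2→X6] = [1, 0, 5]
r3 m[φ3→X8] = [2, 7, 1]
r3 m[φ3→X6] = [4, 0, 1]
r3 m[φ4→X4] = [1, 1, 0]
r3 m[φ4→X5] = [6, 9, 3]
r3 m[φ5→X15] = [0, 7, 1]
r3 m[φ5→X8] = [12, 10, 10]
r3 m[X4→φ0] = [1, 0, 0]
r3 m[X4→φ4] = [5, 6, 3]
r3 m[X15→φ0] = [5, 7, 5]
r3 m[X15→φ1] = [5, 9, 9]
r3 m[X15→φ5] = [10, 4, 12]
r3 m[X5→φ2] = [0, 4, 0]
r3 m[X5→φ4] = [1, 4, 0]
r3 m[X8→φ3] = [1, 2, 0]
r3 m[X8→φ5] = [0, 1, 0]
r3 m[X6→φ1] = [5, 0, 4]
r3 m[X6→φ2] = [8, 1, 2]
r3 m[X6→φ3] = [5, 1, 6]
r4 m[φ0→X4] = [10, 11, 10]
r4 m[φ0→X15] = [6, 3, 8]
r4 m[φ1→X15] = [7, 1, 4]
r4 m[φ1→X6] = [10, 10, 11]
r4 m[φ2→X5] = [6, 6, 1]
r4 m[φ2→X6] = [1, 0, 5]
r4 m[φ3→X8] = [2, 7, 1]
r4 m[φ3→X6] = [4, 0, 1]
r4 m[φ4→X4] = [1, 1, 0]
r4 m[φ4→X5] = [6, 9, 3]
r4 m[φ5→X15] = [0, 7, 1]
r4 m[φ5→X8] = [12, 10, 10]
r4 m[X4→φ0] = [1, 1, 0]
r4 m[X4→φ4] = [10, 11, 10]
r4 m[X15→φ0] = [7, 8, 5]
r4 m[X15→φ1] = [6, 10, 9]
r4 m[X15→φ5] = [13, 4, 12]
r4 m[X5→φ2] = [6, 9, 3]
r4 m[X5→φ4] = [6, 6, 1]
r4 m[X8→φ3] = [12, 10, 10]
r4 m[X8→φ5] = [2, 7, 1]
r4 m[X6→φ1] = [5, 0, 6]
r4 m[X6→φ2] = [14, 10, 12]
r4 m[X6→φ3] = [11, 10, 16]
r5 m[φ0→X4] = [12, 13, 11]
r5 m[φ0→X15] = [6, 3, 8]
r5 m[φ1→X15] = [7, 1, 4]
r5 m[φ1→X6] = [11, 11, 12]
r5 m[φ2→X5] = [15, 16, 10]
r5 m[φ2→X6] = [7, 3, 8]
r5 m[φ3→X8] = [11, 16, 10]
r5 m[φ3→X6] = [14, 10, 11]
r5 m[φ4→X4] = [2, 2, 1]
r5 m[φ4→X5] = [11, 14, 10]
r5 m[φ5→X15] = [1, 10, 2]
r5 m[φ5→X8] = [12, 10, 13]
r5 m[X4→φ0] = [1, 1, 0]
r5 m[X4→φ4] = [10, 11, 10]
r5 m[X15→φ0] = [7, 8, 5]
r5 m[X15→φ1] = [6, 10, 9]
r5 m[X15→φ5] = [13, 4, 12]
r5 m[X5→φ2] = [6, 9, 3]
r5 m[X5→φ4] = [6, 6, 1]
r5 m[X8→φ3] = [12, 10, 10]
r5 m[X8→φ5] = [2, 7, 1]
r5 m[X6→φ1] = [5, 0, 6]
r5 m[X6→φ2] = [14, 10, 12]
r5 m[X6→φ3] = [11, 10, 16]
r6 m[φ0→X4] = [12, 13, 11]
r6 m[φ0→X15] = [6, 3, 8]
r6 m[φ1→X15] = [7, 1, 4]
r6 m[φ1→X6] = [11, 11, 12]
r6 m[φ2→X5] = [15, 16, 10]
r6 m[φ2→X6] = [7, 3, 8]
r6 m[φ3→X8] = [11, 16, 10]
r6 m[φ3→X6] = [14, 10, 11]
r6 m[φ4→X4] = [2, 2, 1]
r6 m[φ4→X5] = [11, 14, 10]
r6 m[φ5→X15] = [1, 10, 2]
r6 m[φ5→X8] = [12, 10, 13]
r6 m[X4→φ0] = [2, 2, 1]
r6 m[X4→φ4] = [12, 13, 11]
r6 m[X15→φ0] = [8, 11, 6]
r6 m[X15→φ1] = [7, 13, 10]
r6 m[X15→φ5] = [13, 4, 12]
r6 m[X5→φ2] = [11, 14, 10]
r6 m[X5→φ4] = [15, 16, 10]
r6 m[X8→φ3] = [12, 10, 13]
r6 m[X8→φ5] = [11, 16, 10]
r6 m[X6→φ1] = [21, 13, 19]
r6 m[X6→φ2] = [25, 21, 23]
r6 m[X6→φ3] = [18, 14, 20]
r7 m[φ0→X4] = [13, 14, 14]
r7 m[φ0→X15] = [7, 4, 9]
r7 m[φ1→X15] = [20, 14, 17]
r7 m[φ1→X6] = [12, 14, 15]
r7 m[φ2→X5] = [26, 27, 21]
r7 m[φ2→X6] = [12, 10, 15]
r7 m[φ3→X8] = [15, 20, 14]
r7 m[φ3→X6] = [15, 13, 11]
r7 m[φ4→X4] = [11, 11, 10]
r7 m[φ4→X5] = [13, 16, 11]
r7 m[φ5→X15] = [10, 19, 11]
r7 m[φ5→X8] = [12, 10, 13]
r7 m[X4→φ0] = [2, 2, 1]
r7 m[X4→φ4] = [12, 13, 11]
r7 m[X15→φ0] = [8, 11, 6]
r7 m[X15→φ1] = [7, 13, 10]
r7 m[X15→φ5] = [13, 4, 12]
r7 m[X5→φ2] = [11, 14, 10]
r7 m[X5→φ4] = [15, 16, 10]
r7 m[X8→φ3] = [12, 10, 13]
r7 m[X8→φ5] = [11, 16, 10]
r7 m[X6→φ1] = [21, 13, 19]
r7 m[X6→φ2] = [25, 21, 23]
r7 m[X6→φ3] = [18, 14, 20]

message @ round 7 = [21, 13, 19]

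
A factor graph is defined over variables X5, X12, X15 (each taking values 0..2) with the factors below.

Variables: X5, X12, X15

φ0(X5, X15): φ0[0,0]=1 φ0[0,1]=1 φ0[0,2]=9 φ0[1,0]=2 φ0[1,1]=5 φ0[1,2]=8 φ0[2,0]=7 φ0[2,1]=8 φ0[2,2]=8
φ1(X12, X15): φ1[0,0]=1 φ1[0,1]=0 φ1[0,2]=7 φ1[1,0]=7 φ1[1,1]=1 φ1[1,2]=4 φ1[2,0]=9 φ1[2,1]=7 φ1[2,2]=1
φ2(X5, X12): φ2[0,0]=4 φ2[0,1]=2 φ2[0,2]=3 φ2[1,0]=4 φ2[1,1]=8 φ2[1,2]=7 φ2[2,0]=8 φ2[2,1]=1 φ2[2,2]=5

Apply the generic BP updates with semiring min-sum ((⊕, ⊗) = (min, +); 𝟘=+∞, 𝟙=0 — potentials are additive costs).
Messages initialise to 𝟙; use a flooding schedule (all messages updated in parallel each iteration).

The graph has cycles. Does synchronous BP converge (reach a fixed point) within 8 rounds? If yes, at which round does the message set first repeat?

init: all messages = 𝟙 over 3 values
r1 m[φ0→X5] = [1, 2, 7]
r1 m[φ0→X15] = [1, 1, 8]
r1 m[φ1→X12] = [0, 1, 1]
r1 m[φ1→X15] = [1, 0, 1]
r1 m[φ2→X5] = [2, 4, 1]
r1 m[φ2→X12] = [4, 1, 3]
r1 m[X5→φ0] = [0, 0, 0]
r1 m[X5→φ2] = [0, 0, 0]
r1 m[X12→φ1] = [0, 0, 0]
r1 m[X12→φ2] = [0, 0, 0]
r1 m[X15→φ0] = [0, 0, 0]
r1 m[X15→φ1] = [0, 0, 0]
r2 m[φ0→X5] = [1, 2, 7]
r2 m[φ0→X15] = [1, 1, 8]
r2 m[φ1→X12] = [0, 1, 1]
r2 m[φ1→X15] = [1, 0, 1]
r2 m[φ2→X5] = [2, 4, 1]
r2 m[φ2→X12] = [4, 1, 3]
r2 m[X5→φ0] = [2, 4, 1]
r2 m[X5→φ2] = [1, 2, 7]
r2 m[X12→φ1] = [4, 1, 3]
r2 m[X12→φ2] = [0, 1, 1]
r2 m[X15→φ0] = [1, 0, 1]
r2 m[X15→φ1] = [1, 1, 8]
r3 m[φ0→X5] = [1, 3, 8]
r3 m[φ0→X15] = [3, 3, 9]
r3 m[φ1→X12] = [1, 2, 8]
r3 m[φ1→X15] = [5, 2, 4]
r3 m[φ2→X5] = [3, 4, 2]
r3 m[φ2→X12] = [5, 3, 4]
r3 m[X5→φ0] = [2, 4, 1]
r3 m[X5→φ2] = [1, 2, 7]
r3 m[X12→φ1] = [4, 1, 3]
r3 m[X12→φ2] = [0, 1, 1]
r3 m[X15→φ0] = [1, 0, 1]
r3 m[X15→φ1] = [1, 1, 8]
r4 m[φ0→X5] = [1, 3, 8]
r4 m[φ0→X15] = [3, 3, 9]
r4 m[φ1→X12] = [1, 2, 8]
r4 m[φ1→X15] = [5, 2, 4]
r4 m[φ2→X5] = [3, 4, 2]
r4 m[φ2→X12] = [5, 3, 4]
r4 m[X5→φ0] = [3, 4, 2]
r4 m[X5→φ2] = [1, 3, 8]
r4 m[X12→φ1] = [5, 3, 4]
r4 m[X12→φ2] = [1, 2, 8]
r4 m[X15→φ0] = [5, 2, 4]
r4 m[X15→φ1] = [3, 3, 9]
r5 m[φ0→X5] = [3, 7, 10]
r5 m[φ0→X15] = [4, 4, 10]
r5 m[φ1→X12] = [3, 4, 10]
r5 m[φ1→X15] = [6, 4, 5]
r5 m[φ2→X5] = [4, 5, 3]
r5 m[φ2→X12] = [5, 3, 4]
r5 m[X5→φ0] = [3, 4, 2]
r5 m[X5→φ2] = [1, 3, 8]
r5 m[X12→φ1] = [5, 3, 4]
r5 m[X12→φ2] = [1, 2, 8]
r5 m[X15→φ0] = [5, 2, 4]
r5 m[X15→φ1] = [3, 3, 9]
r6 m[φ0→X5] = [3, 7, 10]
r6 m[φ0→X15] = [4, 4, 10]
r6 m[φ1→X12] = [3, 4, 10]
r6 m[φ1→X15] = [6, 4, 5]
r6 m[φ2→X5] = [4, 5, 3]
r6 m[φ2→X12] = [5, 3, 4]
r6 m[X5→φ0] = [4, 5, 3]
r6 m[X5→φ2] = [3, 7, 10]
r6 m[X12→φ1] = [5, 3, 4]
r6 m[X12→φ2] = [3, 4, 10]
r6 m[X15→φ0] = [6, 4, 5]
r6 m[X15→φ1] = [4, 4, 10]
r7 m[φ0→X5] = [5, 8, 12]
r7 m[φ0→X15] = [5, 5, 11]
r7 m[φ1→X12] = [4, 5, 11]
r7 m[φ1→X15] = [6, 4, 5]
r7 m[φ2→X5] = [6, 7, 5]
r7 m[φ2→X12] = [7, 5, 6]
r7 m[X5→φ0] = [4, 5, 3]
r7 m[X5→φ2] = [3, 7, 10]
r7 m[X12→φ1] = [5, 3, 4]
r7 m[X12→φ2] = [3, 4, 10]
r7 m[X15→φ0] = [6, 4, 5]
r7 m[X15→φ1] = [4, 4, 10]
r8 m[φ0→X5] = [5, 8, 12]
r8 m[φ0→X15] = [5, 5, 11]
r8 m[φ1→X12] = [4, 5, 11]
r8 m[φ1→X15] = [6, 4, 5]
r8 m[φ2→X5] = [6, 7, 5]
r8 m[φ2→X12] = [7, 5, 6]
r8 m[X5→φ0] = [6, 7, 5]
r8 m[X5→φ2] = [5, 8, 12]
r8 m[X12→φ1] = [7, 5, 6]
r8 m[X12→φ2] = [4, 5, 11]
r8 m[X15→φ0] = [6, 4, 5]
r8 m[X15→φ1] = [5, 5, 11]
no fixed point within 8 rounds

NOT CONVERGED within 8 rounds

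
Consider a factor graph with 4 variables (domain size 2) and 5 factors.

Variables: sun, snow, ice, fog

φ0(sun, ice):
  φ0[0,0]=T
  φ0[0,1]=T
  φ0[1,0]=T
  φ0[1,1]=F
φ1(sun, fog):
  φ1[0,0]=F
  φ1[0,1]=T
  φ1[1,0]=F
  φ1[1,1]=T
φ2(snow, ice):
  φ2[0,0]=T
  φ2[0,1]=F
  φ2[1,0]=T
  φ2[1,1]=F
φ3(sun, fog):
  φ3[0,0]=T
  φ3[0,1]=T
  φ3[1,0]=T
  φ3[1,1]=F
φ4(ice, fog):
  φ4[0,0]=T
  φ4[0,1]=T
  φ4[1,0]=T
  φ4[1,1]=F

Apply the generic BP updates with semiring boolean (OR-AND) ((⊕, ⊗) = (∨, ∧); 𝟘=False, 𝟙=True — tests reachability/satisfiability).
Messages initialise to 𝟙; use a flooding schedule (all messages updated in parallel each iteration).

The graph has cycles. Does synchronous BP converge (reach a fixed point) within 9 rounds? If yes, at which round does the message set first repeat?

init: all messages = 𝟙 over 2 values
r1 m[φ0→sun] = [T, T]
r1 m[φ0→ice] = [T, T]
r1 m[φ1→sun] = [T, T]
r1 m[φ1→fog] = [F, T]
r1 m[φ2→snow] = [T, T]
r1 m[φ2→ice] = [T, F]
r1 m[φ3→sun] = [T, T]
r1 m[φ3→fog] = [T, T]
r1 m[φ4→ice] = [T, T]
r1 m[φ4→fog] = [T, T]
r1 m[sun→φ0] = [T, T]
r1 m[sun→φ1] = [T, T]
r1 m[sun→φ3] = [T, T]
r1 m[snow→φ2] = [T, T]
r1 m[ice→φ0] = [T, T]
r1 m[ice→φ2] = [T, T]
r1 m[ice→φ4] = [T, T]
r1 m[fog→φ1] = [T, T]
r1 m[fog→φ3] = [T, T]
r1 m[fog→φ4] = [T, T]
r2 m[φ0→sun] = [T, T]
r2 m[φ0→ice] = [T, T]
r2 m[φ1→sun] = [T, T]
r2 m[φ1→fog] = [F, T]
r2 m[φ2→snow] = [T, T]
r2 m[φ2→ice] = [T, F]
r2 m[φ3→sun] = [T, T]
r2 m[φ3→fog] = [T, T]
r2 m[φ4→ice] = [T, T]
r2 m[φ4→fog] = [T, T]
r2 m[sun→φ0] = [T, T]
r2 m[sun→φ1] = [T, T]
r2 m[sun→φ3] = [T, T]
r2 m[snow→φ2] = [T, T]
r2 m[ice→φ0] = [T, F]
r2 m[ice→φ2] = [T, T]
r2 m[ice→φ4] = [T, F]
r2 m[fog→φ1] = [T, T]
r2 m[fog→φ3] = [F, T]
r2 m[fog→φ4] = [F, T]
r3 m[φ0→sun] = [T, T]
r3 m[φ0→ice] = [T, T]
r3 m[φ1→sun] = [T, T]
r3 m[φ1→fog] = [F, T]
r3 m[φ2→snow] = [T, T]
r3 m[φ2→ice] = [T, F]
r3 m[φ3→sun] = [T, F]
r3 m[φ3→fog] = [T, T]
r3 m[φ4→ice] = [T, F]
r3 m[φ4→fog] = [T, T]
r3 m[sun→φ0] = [T, T]
r3 m[sun→φ1] = [T, T]
r3 m[sun→φ3] = [T, T]
r3 m[snow→φ2] = [T, T]
r3 m[ice→φ0] = [T, F]
r3 m[ice→φ2] = [T, T]
r3 m[ice→φ4] = [T, F]
r3 m[fog→φ1] = [T, T]
r3 m[fog→φ3] = [F, T]
r3 m[fog→φ4] = [F, T]
r4 m[φ0→sun] = [T, T]
r4 m[φ0→ice] = [T, T]
r4 m[φ1→sun] = [T, T]
r4 m[φ1→fog] = [F, T]
r4 m[φ2→snow] = [T, T]
r4 m[φ2→ice] = [T, F]
r4 m[φ3→sun] = [T, F]
r4 m[φ3→fog] = [T, T]
r4 m[φ4→ice] = [T, F]
r4 m[φ4→fog] = [T, T]
r4 m[sun→φ0] = [T, F]
r4 m[sun→φ1] = [T, F]
r4 m[sun→φ3] = [T, T]
r4 m[snow→φ2] = [T, T]
r4 m[ice→φ0] = [T, F]
r4 m[ice→φ2] = [T, F]
r4 m[ice→φ4] = [T, F]
r4 m[fog→φ1] = [T, T]
r4 m[fog→φ3] = [F, T]
r4 m[fog→φ4] = [F, T]
r5 m[φ0→sun] = [T, T]
r5 m[φ0→ice] = [T, T]
r5 m[φ1→sun] = [T, T]
r5 m[φ1→fog] = [F, T]
r5 m[φ2→snow] = [T, T]
r5 m[φ2→ice] = [T, F]
r5 m[φ3→sun] = [T, F]
r5 m[φ3→fog] = [T, T]
r5 m[φ4→ice] = [T, F]
r5 m[φ4→fog] = [T, T]
r5 m[sun→φ0] = [T, F]
r5 m[sun→φ1] = [T, F]
r5 m[sun→φ3] = [T, T]
r5 m[snow→φ2] = [T, T]
r5 m[ice→φ0] = [T, F]
r5 m[ice→φ2] = [T, F]
r5 m[ice→φ4] = [T, F]
r5 m[fog→φ1] = [T, T]
r5 m[fog→φ3] = [F, T]
r5 m[fog→φ4] = [F, T]
fixed point reached at round 5
messages reach a fixed point at round 5

CONVERGED at round 5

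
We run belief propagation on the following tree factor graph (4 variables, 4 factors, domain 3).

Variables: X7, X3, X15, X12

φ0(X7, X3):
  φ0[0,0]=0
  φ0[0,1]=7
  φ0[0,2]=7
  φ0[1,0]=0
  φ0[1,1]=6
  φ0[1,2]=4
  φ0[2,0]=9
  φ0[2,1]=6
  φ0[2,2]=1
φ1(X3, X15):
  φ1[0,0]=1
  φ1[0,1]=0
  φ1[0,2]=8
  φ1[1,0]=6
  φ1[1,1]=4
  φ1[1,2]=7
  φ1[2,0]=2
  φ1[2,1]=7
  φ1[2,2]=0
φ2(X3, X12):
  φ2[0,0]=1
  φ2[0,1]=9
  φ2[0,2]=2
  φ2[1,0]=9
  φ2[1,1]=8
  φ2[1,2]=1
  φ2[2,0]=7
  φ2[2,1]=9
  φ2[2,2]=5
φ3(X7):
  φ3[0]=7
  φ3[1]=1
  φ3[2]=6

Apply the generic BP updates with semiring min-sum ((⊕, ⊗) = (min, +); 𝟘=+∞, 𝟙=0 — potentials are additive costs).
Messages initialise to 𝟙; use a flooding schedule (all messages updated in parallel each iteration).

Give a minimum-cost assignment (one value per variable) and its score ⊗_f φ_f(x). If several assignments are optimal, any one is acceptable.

assignment: (X7=1, X3=0, X15=1, X12=0); score = 2

init: all messages = 𝟙 over 3 values
r1 m[φ0→X7] = [0, 0, 1]
r1 m[φ0→X3] = [0, 6, 1]
r1 m[φ1→X3] = [0, 4, 0]
r1 m[φ1→X15] = [1, 0, 0]
r1 m[φ2→X3] = [1, 1, 5]
r1 m[φ2→X12] = [1, 8, 1]
r1 m[φ3→X7] = [7, 1, 6]
r1 m[X7→φ0] = [0, 0, 0]
r1 m[X7→φ3] = [0, 0, 0]
r1 m[X3→φ0] = [0, 0, 0]
r1 m[X3→φ1] = [0, 0, 0]
r1 m[X3→φ2] = [0, 0, 0]
r1 m[X15→φ1] = [0, 0, 0]
r1 m[X12→φ2] = [0, 0, 0]
r2 m[φ0→X7] = [0, 0, 1]
r2 m[φ0→X3] = [0, 6, 1]
r2 m[φ1→X3] = [0, 4, 0]
r2 m[φ1→X15] = [1, 0, 0]
r2 m[φ2→X3] = [1, 1, 5]
r2 m[φ2→X12] = [1, 8, 1]
r2 m[φ3→X7] = [7, 1, 6]
r2 m[X7→φ0] = [7, 1, 6]
r2 m[X7→φ3] = [0, 0, 1]
r2 m[X3→φ0] = [1, 5, 5]
r2 m[X3→φ1] = [1, 7, 6]
r2 m[X3→φ2] = [0, 10, 1]
r2 m[X15→φ1] = [0, 0, 0]
r2 m[X12→φ2] = [0, 0, 0]
r3 m[φ0→X7] = [1, 1, 6]
r3 m[φ0→X3] = [1, 7, 5]
r3 m[φ1→X3] = [0, 4, 0]
r3 m[φ1→X15] = [2, 1, 6]
r3 m[φ2→X3] = [1, 1, 5]
r3 m[φ2→X12] = [1, 9, 2]
r3 m[φ3→X7] = [7, 1, 6]
r3 m[X7→φ0] = [7, 1, 6]
r3 m[X7→φ3] = [0, 0, 1]
r3 m[X3→φ0] = [1, 5, 5]
r3 m[X3→φ1] = [1, 7, 6]
r3 m[X3→φ2] = [0, 10, 1]
r3 m[X15→φ1] = [0, 0, 0]
r3 m[X12→φ2] = [0, 0, 0]
r4 m[φ0→X7] = [1, 1, 6]
r4 m[φ0→X3] = [1, 7, 5]
r4 m[φ1→X3] = [0, 4, 0]
r4 m[φ1→X15] = [2, 1, 6]
r4 m[φ2→X3] = [1, 1, 5]
r4 m[φ2→X12] = [1, 9, 2]
r4 m[φ3→X7] = [7, 1, 6]
r4 m[X7→φ0] = [7, 1, 6]
r4 m[X7→φ3] = [1, 1, 6]
r4 m[X3→φ0] = [1, 5, 5]
r4 m[X3→φ1] = [2, 8, 10]
r4 m[X3→φ2] = [1, 11, 5]
r4 m[X15→φ1] = [0, 0, 0]
r4 m[X12→φ2] = [0, 0, 0]
r5 m[φ0→X7] = [1, 1, 6]
r5 m[φ0→X3] = [1, 7, 5]
r5 m[φ1→X3] = [0, 4, 0]
r5 m[φ1→X15] = [3, 2, 10]
r5 m[φ2→X3] = [1, 1, 5]
r5 m[φ2→X12] = [2, 10, 3]
r5 m[φ3→X7] = [7, 1, 6]
r5 m[X7→φ0] = [7, 1, 6]
r5 m[X7→φ3] = [1, 1, 6]
r5 m[X3→φ0] = [1, 5, 5]
r5 m[X3→φ1] = [2, 8, 10]
r5 m[X3→φ2] = [1, 11, 5]
r5 m[X15→φ1] = [0, 0, 0]
r5 m[X12→φ2] = [0, 0, 0]
r6 m[φ0→X7] = [1, 1, 6]
r6 m[φ0→X3] = [1, 7, 5]
r6 m[φ1→X3] = [0, 4, 0]
r6 m[φ1→X15] = [3, 2, 10]
r6 m[φ2→X3] = [1, 1, 5]
r6 m[φ2→X12] = [2, 10, 3]
r6 m[φ3→X7] = [7, 1, 6]
r6 m[X7→φ0] = [7, 1, 6]
r6 m[X7→φ3] = [1, 1, 6]
r6 m[X3→φ0] = [1, 5, 5]
r6 m[X3→φ1] = [2, 8, 10]
r6 m[X3→φ2] = [1, 11, 5]
r6 m[X15→φ1] = [0, 0, 0]
r6 m[X12→φ2] = [0, 0, 0]
fixed point reached at round 6
traceback from X7: (X7=1, X3=0, X15=1, X12=0), score=2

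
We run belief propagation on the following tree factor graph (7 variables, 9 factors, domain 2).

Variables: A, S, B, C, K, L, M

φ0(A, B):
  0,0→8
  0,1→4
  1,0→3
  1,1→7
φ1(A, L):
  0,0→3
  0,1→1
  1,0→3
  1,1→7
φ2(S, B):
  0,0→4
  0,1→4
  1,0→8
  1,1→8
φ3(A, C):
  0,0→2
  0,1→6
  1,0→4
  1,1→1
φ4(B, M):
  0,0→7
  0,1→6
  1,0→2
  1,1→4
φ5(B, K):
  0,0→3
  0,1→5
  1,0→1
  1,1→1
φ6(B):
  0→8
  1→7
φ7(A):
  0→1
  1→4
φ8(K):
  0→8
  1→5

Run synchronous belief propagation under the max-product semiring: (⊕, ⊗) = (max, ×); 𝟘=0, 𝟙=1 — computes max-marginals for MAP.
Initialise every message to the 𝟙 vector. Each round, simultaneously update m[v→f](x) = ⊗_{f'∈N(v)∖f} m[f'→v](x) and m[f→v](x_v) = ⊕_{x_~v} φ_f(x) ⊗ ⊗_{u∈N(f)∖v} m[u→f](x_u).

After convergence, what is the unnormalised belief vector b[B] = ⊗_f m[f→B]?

init: all messages = 𝟙 over 2 values
r1 m[φ0→A] = [8, 7]
r1 m[φ0→B] = [8, 7]
r1 m[φ1→A] = [3, 7]
r1 m[φ1→L] = [3, 7]
r1 m[φ2→S] = [4, 8]
r1 m[φ2→B] = [8, 8]
r1 m[φ3→A] = [6, 4]
r1 m[φ3→C] = [4, 6]
r1 m[φ4→B] = [7, 4]
r1 m[φ4→M] = [7, 6]
r1 m[φ5→B] = [5, 1]
r1 m[φ5→K] = [3, 5]
r1 m[φ6→B] = [8, 7]
r1 m[φ7→A] = [1, 4]
r1 m[φ8→K] = [8, 5]
r1 m[A→φ0] = [1, 1]
r1 m[A→φ1] = [1, 1]
r1 m[A→φ3] = [1, 1]
r1 m[A→φ7] = [1, 1]
r1 m[S→φ2] = [1, 1]
r1 m[B→φ0] = [1, 1]
r1 m[B→φ2] = [1, 1]
r1 m[B→φ4] = [1, 1]
r1 m[B→φ5] = [1, 1]
r1 m[B→φ6] = [1, 1]
r1 m[C→φ3] = [1, 1]
r1 m[K→φ5] = [1, 1]
r1 m[K→φ8] = [1, 1]
r1 m[L→φ1] = [1, 1]
r1 m[M→φ4] = [1, 1]
r2 m[φ0→A] = [8, 7]
r2 m[φ0→B] = [8, 7]
r2 m[φ1→A] = [3, 7]
r2 m[φ1→L] = [3, 7]
r2 m[φ2→S] = [4, 8]
r2 m[φ2→B] = [8, 8]
r2 m[φ3→A] = [6, 4]
r2 m[φ3→C] = [4, 6]
r2 m[φ4→B] = [7, 4]
r2 m[φ4→M] = [7, 6]
r2 m[φ5→B] = [5, 1]
r2 m[φ5→K] = [3, 5]
r2 m[φ6→B] = [8, 7]
r2 m[φ7→A] = [1, 4]
r2 m[φ8→K] = [8, 5]
r2 m[A→φ0] = [18, 112]
r2 m[A→φ1] = [48, 112]
r2 m[A→φ3] = [24, 196]
r2 m[A→φ7] = [144, 196]
r2 m[S→φ2] = [1, 1]
r2 m[B→φ0] = [2240, 224]
r2 m[B→φ2] = [2240, 196]
r2 m[B→φ4] = [2560, 392]
r2 m[B→φ5] = [3584, 1568]
r2 m[B→φ6] = [2240, 224]
r2 m[C→φ3] = [1, 1]
r2 m[K→φ5] = [8, 5]
r2 m[K→φ8] = [3, 5]
r2 m[L→φ1] = [1, 1]
r2 m[M→φ4] = [1, 1]
r3 m[φ0→A] = [17920, 6720]
r3 m[φ0→B] = [336, 784]
r3 m[φ1→A] = [3, 7]
r3 m[φ1→L] = [336, 784]
r3 m[φ2→S] = [8960, 17920]
r3 m[φ2→B] = [8, 8]
r3 m[φ3→A] = [6, 4]
r3 m[φ3→C] = [784, 196]
r3 m[φ4→B] = [7, 4]
r3 m[φ4→M] = [17920, 15360]
r3 m[φ5→B] = [25, 8]
r3 m[φ5→K] = [10752, 17920]
r3 m[φ6→B] = [8, 7]
r3 m[φ7→A] = [1, 4]
r3 m[φ8→K] = [8, 5]
r3 m[A→φ0] = [18, 112]
r3 m[A→φ1] = [48, 112]
r3 m[A→φ3] = [24, 196]
r3 m[A→φ7] = [144, 196]
r3 m[S→φ2] = [1, 1]
r3 m[B→φ0] = [2240, 224]
r3 m[B→φ2] = [2240, 196]
r3 m[B→φ4] = [2560, 392]
r3 m[B→φ5] = [3584, 1568]
r3 m[B→φ6] = [2240, 224]
r3 m[C→φ3] = [1, 1]
r3 m[K→φ5] = [8, 5]
r3 m[K→φ8] = [3, 5]
r3 m[L→φ1] = [1, 1]
r3 m[M→φ4] = [1, 1]
r4 m[φ0→A] = [17920, 6720]
r4 m[φ0→B] = [336, 784]
r4 m[φ1→A] = [3, 7]
r4 m[φ1→L] = [336, 784]
r4 m[φ2→S] = [8960, 17920]
r4 m[φ2→B] = [8, 8]
r4 m[φ3→A] = [6, 4]
r4 m[φ3→C] = [784, 196]
r4 m[φ4→B] = [7, 4]
r4 m[φ4→M] = [17920, 15360]
r4 m[φ5→B] = [25, 8]
r4 m[φ5→K] = [10752, 17920]
r4 m[φ6→B] = [8, 7]
r4 m[φ7→A] = [1, 4]
r4 m[φ8→K] = [8, 5]
r4 m[A→φ0] = [18, 112]
r4 m[A→φ1] = [107520, 107520]
r4 m[A→φ3] = [53760, 188160]
r4 m[A→φ7] = [322560, 188160]
r4 m[S→φ2] = [1, 1]
r4 m[B→φ0] = [11200, 1792]
r4 m[B→φ2] = [470400, 175616]
r4 m[B→φ4] = [537600, 351232]
r4 m[B→φ5] = [150528, 175616]
r4 m[B→φ6] = [470400, 200704]
r4 m[C→φ3] = [1, 1]
r4 m[K→φ5] = [8, 5]
r4 m[K→φ8] = [10752, 17920]
r4 m[L→φ1] = [1, 1]
r4 m[M→φ4] = [1, 1]
r5 m[φ0→A] = [89600, 33600]
r5 m[φ0→B] = [336, 784]
r5 m[φ1→A] = [3, 7]
r5 m[φ1→L] = [322560, 752640]
r5 m[φ2→S] = [1881600, 3763200]
r5 m[φ2→B] = [8, 8]
r5 m[φ3→A] = [6, 4]
r5 m[φ3→C] = [752640, 322560]
r5 m[φ4→B] = [7, 4]
r5 m[φ4→M] = [3763200, 3225600]
r5 m[φ5→B] = [25, 8]
r5 m[φ5→K] = [451584, 752640]
r5 m[φ6→B] = [8, 7]
r5 m[φ7→A] = [1, 4]
r5 m[φ8→K] = [8, 5]
r5 m[A→φ0] = [18, 112]
r5 m[A→φ1] = [107520, 107520]
r5 m[A→φ3] = [53760, 188160]
r5 m[A→φ7] = [322560, 188160]
r5 m[S→φ2] = [1, 1]
r5 m[B→φ0] = [11200, 1792]
r5 m[B→φ2] = [470400, 175616]
r5 m[B→φ4] = [537600, 351232]
r5 m[B→φ5] = [150528, 175616]
r5 m[B→φ6] = [470400, 200704]
r5 m[C→φ3] = [1, 1]
r5 m[K→φ5] = [8, 5]
r5 m[K→φ8] = [10752, 17920]
r5 m[L→φ1] = [1, 1]
r5 m[M→φ4] = [1, 1]
r6 m[φ0→A] = [89600, 33600]
r6 m[φ0→B] = [336, 784]
r6 m[φ1→A] = [3, 7]
r6 m[φ1→L] = [322560, 752640]
r6 m[φ2→S] = [1881600, 3763200]
r6 m[φ2→B] = [8, 8]
r6 m[φ3→A] = [6, 4]
r6 m[φ3→C] = [752640, 322560]
r6 m[φ4→B] = [7, 4]
r6 m[φ4→M] = [3763200, 3225600]
r6 m[φ5→B] = [25, 8]
r6 m[φ5→K] = [451584, 752640]
r6 m[φ6→B] = [8, 7]
r6 m[φ7→A] = [1, 4]
r6 m[φ8→K] = [8, 5]
r6 m[A→φ0] = [18, 112]
r6 m[A→φ1] = [537600, 537600]
r6 m[A→φ3] = [268800, 940800]
r6 m[A→φ7] = [1612800, 940800]
r6 m[S→φ2] = [1, 1]
r6 m[B→φ0] = [11200, 1792]
r6 m[B→φ2] = [470400, 175616]
r6 m[B→φ4] = [537600, 351232]
r6 m[B→φ5] = [150528, 175616]
r6 m[B→φ6] = [470400, 200704]
r6 m[C→φ3] = [1, 1]
r6 m[K→φ5] = [8, 5]
r6 m[K→φ8] = [451584, 752640]
r6 m[L→φ1] = [1, 1]
r6 m[M→φ4] = [1, 1]
r7 m[φ0→A] = [89600, 33600]
r7 m[φ0→B] = [336, 784]
r7 m[φ1→A] = [3, 7]
r7 m[φ1→L] = [1612800, 3763200]
r7 m[φ2→S] = [1881600, 3763200]
r7 m[φ2→B] = [8, 8]
r7 m[φ3→A] = [6, 4]
r7 m[φ3→C] = [3763200, 1612800]
r7 m[φ4→B] = [7, 4]
r7 m[φ4→M] = [3763200, 3225600]
r7 m[φ5→B] = [25, 8]
r7 m[φ5→K] = [451584, 752640]
r7 m[φ6→B] = [8, 7]
r7 m[φ7→A] = [1, 4]
r7 m[φ8→K] = [8, 5]
r7 m[A→φ0] = [18, 112]
r7 m[A→φ1] = [537600, 537600]
r7 m[A→φ3] = [268800, 940800]
r7 m[A→φ7] = [1612800, 940800]
r7 m[S→φ2] = [1, 1]
r7 m[B→φ0] = [11200, 1792]
r7 m[B→φ2] = [470400, 175616]
r7 m[B→φ4] = [537600, 351232]
r7 m[B→φ5] = [150528, 175616]
r7 m[B→φ6] = [470400, 200704]
r7 m[C→φ3] = [1, 1]
r7 m[K→φ5] = [8, 5]
r7 m[K→φ8] = [451584, 752640]
r7 m[L→φ1] = [1, 1]
r7 m[M→φ4] = [1, 1]
r8 m[φ0→A] = [89600, 33600]
r8 m[φ0→B] = [336, 784]
r8 m[φ1→A] = [3, 7]
r8 m[φ1→L] = [1612800, 3763200]
r8 m[φ2→S] = [1881600, 3763200]
r8 m[φ2→B] = [8, 8]
r8 m[φ3→A] = [6, 4]
r8 m[φ3→C] = [3763200, 1612800]
r8 m[φ4→B] = [7, 4]
r8 m[φ4→M] = [3763200, 3225600]
r8 m[φ5→B] = [25, 8]
r8 m[φ5→K] = [451584, 752640]
r8 m[φ6→B] = [8, 7]
r8 m[φ7→A] = [1, 4]
r8 m[φ8→K] = [8, 5]
r8 m[A→φ0] = [18, 112]
r8 m[A→φ1] = [537600, 537600]
r8 m[A→φ3] = [268800, 940800]
r8 m[A→φ7] = [1612800, 940800]
r8 m[S→φ2] = [1, 1]
r8 m[B→φ0] = [11200, 1792]
r8 m[B→φ2] = [470400, 175616]
r8 m[B→φ4] = [537600, 351232]
r8 m[B→φ5] = [150528, 175616]
r8 m[B→φ6] = [470400, 200704]
r8 m[C→φ3] = [1, 1]
r8 m[K→φ5] = [8, 5]
r8 m[K→φ8] = [451584, 752640]
r8 m[L→φ1] = [1, 1]
r8 m[M→φ4] = [1, 1]
fixed point reached at round 8
b[B] = ⊗ incoming = [3763200, 1404928]

b[B] = [3763200, 1404928]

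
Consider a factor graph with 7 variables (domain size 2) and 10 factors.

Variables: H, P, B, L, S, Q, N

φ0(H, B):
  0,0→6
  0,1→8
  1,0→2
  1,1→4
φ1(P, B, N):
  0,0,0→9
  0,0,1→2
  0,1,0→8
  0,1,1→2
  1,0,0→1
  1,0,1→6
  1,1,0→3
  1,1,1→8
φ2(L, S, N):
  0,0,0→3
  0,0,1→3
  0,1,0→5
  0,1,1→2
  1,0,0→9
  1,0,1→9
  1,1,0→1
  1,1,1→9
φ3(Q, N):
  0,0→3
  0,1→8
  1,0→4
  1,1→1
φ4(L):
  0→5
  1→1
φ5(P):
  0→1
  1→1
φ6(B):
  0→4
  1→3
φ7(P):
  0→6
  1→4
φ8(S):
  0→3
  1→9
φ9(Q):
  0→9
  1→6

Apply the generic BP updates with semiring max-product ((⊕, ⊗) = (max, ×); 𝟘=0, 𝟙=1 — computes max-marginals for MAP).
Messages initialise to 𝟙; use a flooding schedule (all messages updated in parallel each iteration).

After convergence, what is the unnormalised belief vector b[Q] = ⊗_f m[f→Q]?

b[Q] = [7873200, 6998400]

init: all messages = 𝟙 over 2 values
r1 m[φ0→H] = [8, 4]
r1 m[φ0→B] = [6, 8]
r1 m[φ1→P] = [9, 8]
r1 m[φ1→B] = [9, 8]
r1 m[φ1→N] = [9, 8]
r1 m[φ2→L] = [5, 9]
r1 m[φ2→S] = [9, 9]
r1 m[φ2→N] = [9, 9]
r1 m[φ3→Q] = [8, 4]
r1 m[φ3→N] = [4, 8]
r1 m[φ4→L] = [5, 1]
r1 m[φ5→P] = [1, 1]
r1 m[φ6→B] = [4, 3]
r1 m[φ7→P] = [6, 4]
r1 m[φ8→S] = [3, 9]
r1 m[φ9→Q] = [9, 6]
r1 m[H→φ0] = [1, 1]
r1 m[P→φ1] = [1, 1]
r1 m[P→φ5] = [1, 1]
r1 m[P→φ7] = [1, 1]
r1 m[B→φ0] = [1, 1]
r1 m[B→φ1] = [1, 1]
r1 m[B→φ6] = [1, 1]
r1 m[L→φ2] = [1, 1]
r1 m[L→φ4] = [1, 1]
r1 m[S→φ2] = [1, 1]
r1 m[S→φ8] = [1, 1]
r1 m[Q→φ3] = [1, 1]
r1 m[Q→φ9] = [1, 1]
r1 m[N→φ1] = [1, 1]
r1 m[N→φ2] = [1, 1]
r1 m[N→φ3] = [1, 1]
r2 m[φ0→H] = [8, 4]
r2 m[φ0→B] = [6, 8]
r2 m[φ1→P] = [9, 8]
r2 m[φ1→B] = [9, 8]
r2 m[φ1→N] = [9, 8]
r2 m[φ2→L] = [5, 9]
r2 m[φ2→S] = [9, 9]
r2 m[φ2→N] = [9, 9]
r2 m[φ3→Q] = [8, 4]
r2 m[φ3→N] = [4, 8]
r2 m[φ4→L] = [5, 1]
r2 m[φ5→P] = [1, 1]
r2 m[φ6→B] = [4, 3]
r2 m[φ7→P] = [6, 4]
r2 m[φ8→S] = [3, 9]
r2 m[φ9→Q] = [9, 6]
r2 m[H→φ0] = [1, 1]
r2 m[P→φ1] = [6, 4]
r2 m[P→φ5] = [54, 32]
r2 m[P→φ7] = [9, 8]
r2 m[B→φ0] = [36, 24]
r2 m[B→φ1] = [24, 24]
r2 m[B→φ6] = [54, 64]
r2 m[L→φ2] = [5, 1]
r2 m[L→φ4] = [5, 9]
r2 m[S→φ2] = [3, 9]
r2 m[S→φ8] = [9, 9]
r2 m[Q→φ3] = [9, 6]
r2 m[Q→φ9] = [8, 4]
r2 m[N→φ1] = [36, 72]
r2 m[N→φ2] = [36, 64]
r2 m[N→φ3] = [81, 72]
r3 m[φ0→H] = [216, 96]
r3 m[φ0→B] = [6, 8]
r3 m[φ1→P] = [7776, 13824]
r3 m[φ1→B] = [1944, 2304]
r3 m[φ1→N] = [1296, 768]
r3 m[φ2→L] = [1620, 5184]
r3 m[φ2→S] = [960, 900]
r3 m[φ2→N] = [225, 90]
r3 m[φ3→Q] = [576, 324]
r3 m[φ3→N] = [27, 72]
r3 m[φ4→L] = [5, 1]
r3 m[φ5→P] = [1, 1]
r3 m[φ6→B] = [4, 3]
r3 m[φ7→P] = [6, 4]
r3 m[φ8→S] = [3, 9]
r3 m[φ9→Q] = [9, 6]
r3 m[H→φ0] = [1, 1]
r3 m[P→φ1] = [6, 4]
r3 m[P→φ5] = [54, 32]
r3 m[P→φ7] = [9, 8]
r3 m[B→φ0] = [36, 24]
r3 m[B→φ1] = [24, 24]
r3 m[B→φ6] = [54, 64]
r3 m[L→φ2] = [5, 1]
r3 m[L→φ4] = [5, 9]
r3 m[S→φ2] = [3, 9]
r3 m[S→φ8] = [9, 9]
r3 m[Q→φ3] = [9, 6]
r3 m[Q→φ9] = [8, 4]
r3 m[N→φ1] = [36, 72]
r3 m[N→φ2] = [36, 64]
r3 m[N→φ3] = [81, 72]
r4 m[φ0→H] = [216, 96]
r4 m[φ0→B] = [6, 8]
r4 m[φ1→P] = [7776, 13824]
r4 m[φ1→B] = [1944, 2304]
r4 m[φ1→N] = [1296, 768]
r4 m[φ2→L] = [1620, 5184]
r4 m[φ2→S] = [960, 900]
r4 m[φ2→N] = [225, 90]
r4 m[φ3→Q] = [576, 324]
r4 m[φ3→N] = [27, 72]
r4 m[φ4→L] = [5, 1]
r4 m[φ5→P] = [1, 1]
r4 m[φ6→B] = [4, 3]
r4 m[φ7→P] = [6, 4]
r4 m[φ8→S] = [3, 9]
r4 m[φ9→Q] = [9, 6]
r4 m[H→φ0] = [1, 1]
r4 m[P→φ1] = [6, 4]
r4 m[P→φ5] = [46656, 55296]
r4 m[P→φ7] = [7776, 13824]
r4 m[B→φ0] = [7776, 6912]
r4 m[B→φ1] = [24, 24]
r4 m[B→φ6] = [11664, 18432]
r4 m[L→φ2] = [5, 1]
r4 m[L→φ4] = [1620, 5184]
r4 m[S→φ2] = [3, 9]
r4 m[S→φ8] = [960, 900]
r4 m[Q→φ3] = [9, 6]
r4 m[Q→φ9] = [576, 324]
r4 m[N→φ1] = [6075, 6480]
r4 m[N→φ2] = [34992, 55296]
r4 m[N→φ3] = [291600, 69120]
r5 m[φ0→H] = [55296, 27648]
r5 m[φ0→B] = [6, 8]
r5 m[φ1→P] = [1312200, 1244160]
r5 m[φ1→B] = [328050, 291600]
r5 m[φ1→N] = [1296, 768]
r5 m[φ2→L] = [1574640, 4478976]
r5 m[φ2→S] = [829440, 874800]
r5 m[φ2→N] = [225, 90]
r5 m[φ3→Q] = [874800, 1166400]
r5 m[φ3→N] = [27, 72]
r5 m[φ4→L] = [5, 1]
r5 m[φ5→P] = [1, 1]
r5 m[φ6→B] = [4, 3]
r5 m[φ7→P] = [6, 4]
r5 m[φ8→S] = [3, 9]
r5 m[φ9→Q] = [9, 6]
r5 m[H→φ0] = [1, 1]
r5 m[P→φ1] = [6, 4]
r5 m[P→φ5] = [46656, 55296]
r5 m[P→φ7] = [7776, 13824]
r5 m[B→φ0] = [7776, 6912]
r5 m[B→φ1] = [24, 24]
r5 m[B→φ6] = [11664, 18432]
r5 m[L→φ2] = [5, 1]
r5 m[L→φ4] = [1620, 5184]
r5 m[S→φ2] = [3, 9]
r5 m[S→φ8] = [960, 900]
r5 m[Q→φ3] = [9, 6]
r5 m[Q→φ9] = [576, 324]
r5 m[N→φ1] = [6075, 6480]
r5 m[N→φ2] = [34992, 55296]
r5 m[N→φ3] = [291600, 69120]
r6 m[φ0→H] = [55296, 27648]
r6 m[φ0→B] = [6, 8]
r6 m[φ1→P] = [1312200, 1244160]
r6 m[φ1→B] = [328050, 291600]
r6 m[φ1→N] = [1296, 768]
r6 m[φ2→L] = [1574640, 4478976]
r6 m[φ2→S] = [829440, 874800]
r6 m[φ2→N] = [225, 90]
r6 m[φ3→Q] = [874800, 1166400]
r6 m[φ3→N] = [27, 72]
r6 m[φ4→L] = [5, 1]
r6 m[φ5→P] = [1, 1]
r6 m[φ6→B] = [4, 3]
r6 m[φ7→P] = [6, 4]
r6 m[φ8→S] = [3, 9]
r6 m[φ9→Q] = [9, 6]
r6 m[H→φ0] = [1, 1]
r6 m[P→φ1] = [6, 4]
r6 m[P→φ5] = [7873200, 4976640]
r6 m[P→φ7] = [1312200, 1244160]
r6 m[B→φ0] = [1312200, 874800]
r6 m[B→φ1] = [24, 24]
r6 m[B→φ6] = [1968300, 2332800]
r6 m[L→φ2] = [5, 1]
r6 m[L→φ4] = [1574640, 4478976]
r6 m[S→φ2] = [3, 9]
r6 m[S→φ8] = [829440, 874800]
r6 m[Q→φ3] = [9, 6]
r6 m[Q→φ9] = [874800, 1166400]
r6 m[N→φ1] = [6075, 6480]
r6 m[N→φ2] = [34992, 55296]
r6 m[N→φ3] = [291600, 69120]
r7 m[φ0→H] = [7873200, 3499200]
r7 m[φ0→B] = [6, 8]
r7 m[φ1→P] = [1312200, 1244160]
r7 m[φ1→B] = [328050, 291600]
r7 m[φ1→N] = [1296, 768]
r7 m[φ2→L] = [1574640, 4478976]
r7 m[φ2→S] = [829440, 874800]
r7 m[φ2→N] = [225, 90]
r7 m[φ3→Q] = [874800, 1166400]
r7 m[φ3→N] = [27, 72]
r7 m[φ4→L] = [5, 1]
r7 m[φ5→P] = [1, 1]
r7 m[φ6→B] = [4, 3]
r7 m[φ7→P] = [6, 4]
r7 m[φ8→S] = [3, 9]
r7 m[φ9→Q] = [9, 6]
r7 m[H→φ0] = [1, 1]
r7 m[P→φ1] = [6, 4]
r7 m[P→φ5] = [7873200, 4976640]
r7 m[P→φ7] = [1312200, 1244160]
r7 m[B→φ0] = [1312200, 874800]
r7 m[B→φ1] = [24, 24]
r7 m[B→φ6] = [1968300, 2332800]
r7 m[L→φ2] = [5, 1]
r7 m[L→φ4] = [1574640, 4478976]
r7 m[S→φ2] = [3, 9]
r7 m[S→φ8] = [829440, 874800]
r7 m[Q→φ3] = [9, 6]
r7 m[Q→φ9] = [874800, 1166400]
r7 m[N→φ1] = [6075, 6480]
r7 m[N→φ2] = [34992, 55296]
r7 m[N→φ3] = [291600, 69120]
r8 m[φ0→H] = [7873200, 3499200]
r8 m[φ0→B] = [6, 8]
r8 m[φ1→P] = [1312200, 1244160]
r8 m[φ1→B] = [328050, 291600]
r8 m[φ1→N] = [1296, 768]
r8 m[φ2→L] = [1574640, 4478976]
r8 m[φ2→S] = [829440, 874800]
r8 m[φ2→N] = [225, 90]
r8 m[φ3→Q] = [874800, 1166400]
r8 m[φ3→N] = [27, 72]
r8 m[φ4→L] = [5, 1]
r8 m[φ5→P] = [1, 1]
r8 m[φ6→B] = [4, 3]
r8 m[φ7→P] = [6, 4]
r8 m[φ8→S] = [3, 9]
r8 m[φ9→Q] = [9, 6]
r8 m[H→φ0] = [1, 1]
r8 m[P→φ1] = [6, 4]
r8 m[P→φ5] = [7873200, 4976640]
r8 m[P→φ7] = [1312200, 1244160]
r8 m[B→φ0] = [1312200, 874800]
r8 m[B→φ1] = [24, 24]
r8 m[B→φ6] = [1968300, 2332800]
r8 m[L→φ2] = [5, 1]
r8 m[L→φ4] = [1574640, 4478976]
r8 m[S→φ2] = [3, 9]
r8 m[S→φ8] = [829440, 874800]
r8 m[Q→φ3] = [9, 6]
r8 m[Q→φ9] = [874800, 1166400]
r8 m[N→φ1] = [6075, 6480]
r8 m[N→φ2] = [34992, 55296]
r8 m[N→φ3] = [291600, 69120]
fixed point reached at round 8
b[Q] = ⊗ incoming = [7873200, 6998400]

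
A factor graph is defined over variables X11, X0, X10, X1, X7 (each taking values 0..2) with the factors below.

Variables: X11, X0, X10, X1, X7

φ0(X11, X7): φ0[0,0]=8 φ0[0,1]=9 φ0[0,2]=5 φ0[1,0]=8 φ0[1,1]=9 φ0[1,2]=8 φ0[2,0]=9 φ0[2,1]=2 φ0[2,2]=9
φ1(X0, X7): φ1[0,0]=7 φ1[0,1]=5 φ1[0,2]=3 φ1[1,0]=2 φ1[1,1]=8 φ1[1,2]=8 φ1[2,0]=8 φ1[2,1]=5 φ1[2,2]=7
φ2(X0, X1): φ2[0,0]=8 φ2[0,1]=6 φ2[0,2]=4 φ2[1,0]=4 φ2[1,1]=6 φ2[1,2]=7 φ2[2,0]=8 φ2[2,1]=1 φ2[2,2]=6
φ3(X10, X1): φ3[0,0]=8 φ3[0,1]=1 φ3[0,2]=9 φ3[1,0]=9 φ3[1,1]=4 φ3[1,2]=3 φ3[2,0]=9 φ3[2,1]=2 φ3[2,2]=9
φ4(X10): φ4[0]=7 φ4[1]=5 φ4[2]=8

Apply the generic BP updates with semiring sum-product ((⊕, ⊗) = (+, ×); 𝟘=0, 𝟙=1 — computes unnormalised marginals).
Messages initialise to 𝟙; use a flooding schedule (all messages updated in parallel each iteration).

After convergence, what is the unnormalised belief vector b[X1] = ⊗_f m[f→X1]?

b[X1] = [1367392, 207088, 1018500]

init: all messages = 𝟙 over 3 values
r1 m[φ0→X11] = [22, 25, 20]
r1 m[φ0→X7] = [25, 20, 22]
r1 m[φ1→X0] = [15, 18, 20]
r1 m[φ1→X7] = [17, 18, 18]
r1 m[φ2→X0] = [18, 17, 15]
r1 m[φ2→X1] = [20, 13, 17]
r1 m[φ3→X10] = [18, 16, 20]
r1 m[φ3→X1] = [26, 7, 21]
r1 m[φ4→X10] = [7, 5, 8]
r1 m[X11→φ0] = [1, 1, 1]
r1 m[X0→φ1] = [1, 1, 1]
r1 m[X0→φ2] = [1, 1, 1]
r1 m[X10→φ3] = [1, 1, 1]
r1 m[X10→φ4] = [1, 1, 1]
r1 m[X1→φ2] = [1, 1, 1]
r1 m[X1→φ3] = [1, 1, 1]
r1 m[X7→φ0] = [1, 1, 1]
r1 m[X7→φ1] = [1, 1, 1]
r2 m[φ0→X11] = [22, 25, 20]
r2 m[φ0→X7] = [25, 20, 22]
r2 m[φ1→X0] = [15, 18, 20]
r2 m[φ1→X7] = [17, 18, 18]
r2 m[φ2→X0] = [18, 17, 15]
r2 m[φ2→X1] = [20, 13, 17]
r2 m[φ3→X10] = [18, 16, 20]
r2 m[φ3→X1] = [26, 7, 21]
r2 m[φ4→X10] = [7, 5, 8]
r2 m[X11→φ0] = [1, 1, 1]
r2 m[X0→φ1] = [18, 17, 15]
r2 m[X0→φ2] = [15, 18, 20]
r2 m[X10→φ3] = [7, 5, 8]
r2 m[X10→φ4] = [18, 16, 20]
r2 m[X1→φ2] = [26, 7, 21]
r2 m[X1→φ3] = [20, 13, 17]
r2 m[X7→φ0] = [17, 18, 18]
r2 m[X7→φ1] = [25, 20, 22]
r3 m[φ0→X11] = [388, 442, 351]
r3 m[φ0→X7] = [25, 20, 22]
r3 m[φ1→X0] = [341, 386, 454]
r3 m[φ1→X7] = [280, 301, 295]
r3 m[φ2→X0] = [334, 293, 341]
r3 m[φ2→X1] = [352, 218, 306]
r3 m[φ3→X10] = [326, 283, 359]
r3 m[φ3→X1] = [173, 43, 150]
r3 m[φ4→X10] = [7, 5, 8]
r3 m[X11→φ0] = [1, 1, 1]
r3 m[X0→φ1] = [18, 17, 15]
r3 m[X0→φ2] = [15, 18, 20]
r3 m[X10→φ3] = [7, 5, 8]
r3 m[X10→φ4] = [18, 16, 20]
r3 m[X1→φ2] = [26, 7, 21]
r3 m[X1→φ3] = [20, 13, 17]
r3 m[X7→φ0] = [17, 18, 18]
r3 m[X7→φ1] = [25, 20, 22]
r4 m[φ0→X11] = [388, 442, 351]
r4 m[φ0→X7] = [25, 20, 22]
r4 m[φ1→X0] = [341, 386, 454]
r4 m[φ1→X7] = [280, 301, 295]
r4 m[φ2→X0] = [334, 293, 341]
r4 m[φ2→X1] = [352, 218, 306]
r4 m[φ3→X10] = [326, 283, 359]
r4 m[φ3→X1] = [173, 43, 150]
r4 m[φ4→X10] = [7, 5, 8]
r4 m[X11→φ0] = [1, 1, 1]
r4 m[X0→φ1] = [334, 293, 341]
r4 m[X0→φ2] = [341, 386, 454]
r4 m[X10→φ3] = [7, 5, 8]
r4 m[X10→φ4] = [326, 283, 359]
r4 m[X1→φ2] = [173, 43, 150]
r4 m[X1→φ3] = [352, 218, 306]
r4 m[X7→φ0] = [280, 301, 295]
r4 m[X7→φ1] = [25, 20, 22]
r5 m[φ0→X11] = [6424, 7309, 5777]
r5 m[φ0→X7] = [25, 20, 22]
r5 m[φ1→X0] = [341, 386, 454]
r5 m[φ1→X7] = [5652, 5719, 5733]
r5 m[φ2→X0] = [2242, 2000, 2327]
r5 m[φ2→X1] = [7904, 4816, 6790]
r5 m[φ3→X10] = [5788, 4958, 6358]
r5 m[φ3→X1] = [173, 43, 150]
r5 m[φ4→X10] = [7, 5, 8]
r5 m[X11→φ0] = [1, 1, 1]
r5 m[X0→φ1] = [334, 293, 341]
r5 m[X0→φ2] = [341, 386, 454]
r5 m[X10→φ3] = [7, 5, 8]
r5 m[X10→φ4] = [326, 283, 359]
r5 m[X1→φ2] = [173, 43, 150]
r5 m[X1→φ3] = [352, 218, 306]
r5 m[X7→φ0] = [280, 301, 295]
r5 m[X7→φ1] = [25, 20, 22]
r6 m[φ0→X11] = [6424, 7309, 5777]
r6 m[φ0→X7] = [25, 20, 22]
r6 m[φ1→X0] = [341, 386, 454]
r6 m[φ1→X7] = [5652, 5719, 5733]
r6 m[φ2→X0] = [2242, 2000, 2327]
r6 m[φ2→X1] = [7904, 4816, 6790]
r6 m[φ3→X10] = [5788, 4958, 6358]
r6 m[φ3→X1] = [173, 43, 150]
r6 m[φ4→X10] = [7, 5, 8]
r6 m[X11→φ0] = [1, 1, 1]
r6 m[X0→φ1] = [2242, 2000, 2327]
r6 m[X0→φ2] = [341, 386, 454]
r6 m[X10→φ3] = [7, 5, 8]
r6 m[X10→φ4] = [5788, 4958, 6358]
r6 m[X1→φ2] = [173, 43, 150]
r6 m[X1→φ3] = [7904, 4816, 6790]
r6 m[X7→φ0] = [5652, 5719, 5733]
r6 m[X7→φ1] = [25, 20, 22]
r7 m[φ0→X11] = [125352, 142551, 113903]
r7 m[φ0→X7] = [25, 20, 22]
r7 m[φ1→X0] = [341, 386, 454]
r7 m[φ1→X7] = [38310, 38845, 39015]
r7 m[φ2→X0] = [2242, 2000, 2327]
r7 m[φ2→X1] = [7904, 4816, 6790]
r7 m[φ3→X10] = [129158, 110770, 141878]
r7 m[φ3→X1] = [173, 43, 150]
r7 m[φ4→X10] = [7, 5, 8]
r7 m[X11→φ0] = [1, 1, 1]
r7 m[X0→φ1] = [2242, 2000, 2327]
r7 m[X0→φ2] = [341, 386, 454]
r7 m[X10→φ3] = [7, 5, 8]
r7 m[X10→φ4] = [5788, 4958, 6358]
r7 m[X1→φ2] = [173, 43, 150]
r7 m[X1→φ3] = [7904, 4816, 6790]
r7 m[X7→φ0] = [5652, 5719, 5733]
r7 m[X7→φ1] = [25, 20, 22]
r8 m[φ0→X11] = [125352, 142551, 113903]
r8 m[φ0→X7] = [25, 20, 22]
r8 m[φ1→X0] = [341, 386, 454]
r8 m[φ1→X7] = [38310, 38845, 39015]
r8 m[φ2→X0] = [2242, 2000, 2327]
r8 m[φ2→X1] = [7904, 4816, 6790]
r8 m[φ3→X10] = [129158, 110770, 141878]
r8 m[φ3→X1] = [173, 43, 150]
r8 m[φ4→X10] = [7, 5, 8]
r8 m[X11→φ0] = [1, 1, 1]
r8 m[X0→φ1] = [2242, 2000, 2327]
r8 m[X0→φ2] = [341, 386, 454]
r8 m[X10→φ3] = [7, 5, 8]
r8 m[X10→φ4] = [129158, 110770, 141878]
r8 m[X1→φ2] = [173, 43, 150]
r8 m[X1→φ3] = [7904, 4816, 6790]
r8 m[X7→φ0] = [38310, 38845, 39015]
r8 m[X7→φ1] = [25, 20, 22]
r9 m[φ0→X11] = [851160, 968205, 773615]
r9 m[φ0→X7] = [25, 20, 22]
r9 m[φ1→X0] = [341, 386, 454]
r9 m[φ1→X7] = [38310, 38845, 39015]
r9 m[φ2→X0] = [2242, 2000, 2327]
r9 m[φ2→X1] = [7904, 4816, 6790]
r9 m[φ3→X10] = [129158, 110770, 141878]
r9 m[φ3→X1] = [173, 43, 150]
r9 m[φ4→X10] = [7, 5, 8]
r9 m[X11→φ0] = [1, 1, 1]
r9 m[X0→φ1] = [2242, 2000, 2327]
r9 m[X0→φ2] = [341, 386, 454]
r9 m[X10→φ3] = [7, 5, 8]
r9 m[X10→φ4] = [129158, 110770, 141878]
r9 m[X1→φ2] = [173, 43, 150]
r9 m[X1→φ3] = [7904, 4816, 6790]
r9 m[X7→φ0] = [38310, 38845, 39015]
r9 m[X7→φ1] = [25, 20, 22]
r10 m[φ0→X11] = [851160, 968205, 773615]
r10 m[φ0→X7] = [25, 20, 22]
r10 m[φ1→X0] = [341, 386, 454]
r10 m[φ1→X7] = [38310, 38845, 39015]
r10 m[φ2→X0] = [2242, 2000, 2327]
r10 m[φ2→X1] = [7904, 4816, 6790]
r10 m[φ3→X10] = [129158, 110770, 141878]
r10 m[φ3→X1] = [173, 43, 150]
r10 m[φ4→X10] = [7, 5, 8]
r10 m[X11→φ0] = [1, 1, 1]
r10 m[X0→φ1] = [2242, 2000, 2327]
r10 m[X0→φ2] = [341, 386, 454]
r10 m[X10→φ3] = [7, 5, 8]
r10 m[X10→φ4] = [129158, 110770, 141878]
r10 m[X1→φ2] = [173, 43, 150]
r10 m[X1→φ3] = [7904, 4816, 6790]
r10 m[X7→φ0] = [38310, 38845, 39015]
r10 m[X7→φ1] = [25, 20, 22]
fixed point reached at round 10
b[X1] = ⊗ incoming = [1367392, 207088, 1018500]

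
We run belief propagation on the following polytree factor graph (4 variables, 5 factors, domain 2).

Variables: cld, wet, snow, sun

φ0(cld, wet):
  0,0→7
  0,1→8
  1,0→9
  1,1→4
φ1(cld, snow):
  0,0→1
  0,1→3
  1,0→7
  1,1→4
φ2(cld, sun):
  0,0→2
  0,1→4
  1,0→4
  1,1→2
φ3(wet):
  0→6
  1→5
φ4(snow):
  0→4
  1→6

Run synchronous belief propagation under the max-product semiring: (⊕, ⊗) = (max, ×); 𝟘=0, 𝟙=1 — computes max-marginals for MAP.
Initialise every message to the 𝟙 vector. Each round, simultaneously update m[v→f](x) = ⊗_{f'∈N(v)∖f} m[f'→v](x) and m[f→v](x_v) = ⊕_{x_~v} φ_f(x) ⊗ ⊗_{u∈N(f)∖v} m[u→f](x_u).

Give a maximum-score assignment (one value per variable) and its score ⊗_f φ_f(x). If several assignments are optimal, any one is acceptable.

assignment: (cld=1, wet=0, snow=0, sun=0); score = 6048

init: all messages = 𝟙 over 2 values
r1 m[φ0→cld] = [8, 9]
r1 m[φ0→wet] = [9, 8]
r1 m[φ1→cld] = [3, 7]
r1 m[φ1→snow] = [7, 4]
r1 m[φ2→cld] = [4, 4]
r1 m[φ2→sun] = [4, 4]
r1 m[φ3→wet] = [6, 5]
r1 m[φ4→snow] = [4, 6]
r1 m[cld→φ0] = [1, 1]
r1 m[cld→φ1] = [1, 1]
r1 m[cld→φ2] = [1, 1]
r1 m[wet→φ0] = [1, 1]
r1 m[wet→φ3] = [1, 1]
r1 m[snow→φ1] = [1, 1]
r1 m[snow→φ4] = [1, 1]
r1 m[sun→φ2] = [1, 1]
r2 m[φ0→cld] = [8, 9]
r2 m[φ0→wet] = [9, 8]
r2 m[φ1→cld] = [3, 7]
r2 m[φ1→snow] = [7, 4]
r2 m[φ2→cld] = [4, 4]
r2 m[φ2→sun] = [4, 4]
r2 m[φ3→wet] = [6, 5]
r2 m[φ4→snow] = [4, 6]
r2 m[cld→φ0] = [12, 28]
r2 m[cld→φ1] = [32, 36]
r2 m[cld→φ2] = [24, 63]
r2 m[wet→φ0] = [6, 5]
r2 m[wet→φ3] = [9, 8]
r2 m[snow→φ1] = [4, 6]
r2 m[snow→φ4] = [7, 4]
r2 m[sun→φ2] = [1, 1]
r3 m[φ0→cld] = [42, 54]
r3 m[φ0→wet] = [252, 112]
r3 m[φ1→cld] = [18, 28]
r3 m[φ1→snow] = [252, 144]
r3 m[φ2→cld] = [4, 4]
r3 m[φ2→sun] = [252, 126]
r3 m[φ3→wet] = [6, 5]
r3 m[φ4→snow] = [4, 6]
r3 m[cld→φ0] = [12, 28]
r3 m[cld→φ1] = [32, 36]
r3 m[cld→φ2] = [24, 63]
r3 m[wet→φ0] = [6, 5]
r3 m[wet→φ3] = [9, 8]
r3 m[snow→φ1] = [4, 6]
r3 m[snow→φ4] = [7, 4]
r3 m[sun→φ2] = [1, 1]
r4 m[φ0→cld] = [42, 54]
r4 m[φ0→wet] = [252, 112]
r4 m[φ1→cld] = [18, 28]
r4 m[φ1→snow] = [252, 144]
r4 m[φ2→cld] = [4, 4]
r4 m[φ2→sun] = [252, 126]
r4 m[φ3→wet] = [6, 5]
r4 m[φ4→snow] = [4, 6]
r4 m[cld→φ0] = [72, 112]
r4 m[cld→φ1] = [168, 216]
r4 m[cld→φ2] = [756, 1512]
r4 m[wet→φ0] = [6, 5]
r4 m[wet→φ3] = [252, 112]
r4 m[snow→φ1] = [4, 6]
r4 m[snow→φ4] = [252, 144]
r4 m[sun→φ2] = [1, 1]
r5 m[φ0→cld] = [42, 54]
r5 m[φ0→wet] = [1008, 576]
r5 m[φ1→cld] = [18, 28]
r5 m[φ1→snow] = [1512, 864]
r5 m[φ2→cld] = [4, 4]
r5 m[φ2→sun] = [6048, 3024]
r5 m[φ3→wet] = [6, 5]
r5 m[φ4→snow] = [4, 6]
r5 m[cld→φ0] = [72, 112]
r5 m[cld→φ1] = [168, 216]
r5 m[cld→φ2] = [756, 1512]
r5 m[wet→φ0] = [6, 5]
r5 m[wet→φ3] = [252, 112]
r5 m[snow→φ1] = [4, 6]
r5 m[snow→φ4] = [252, 144]
r5 m[sun→φ2] = [1, 1]
r6 m[φ0→cld] = [42, 54]
r6 m[φ0→wet] = [1008, 576]
r6 m[φ1→cld] = [18, 28]
r6 m[φ1→snow] = [1512, 864]
r6 m[φ2→cld] = [4, 4]
r6 m[φ2→sun] = [6048, 3024]
r6 m[φ3→wet] = [6, 5]
r6 m[φ4→snow] = [4, 6]
r6 m[cld→φ0] = [72, 112]
r6 m[cld→φ1] = [168, 216]
r6 m[cld→φ2] = [756, 1512]
r6 m[wet→φ0] = [6, 5]
r6 m[wet→φ3] = [1008, 576]
r6 m[snow→φ1] = [4, 6]
r6 m[snow→φ4] = [1512, 864]
r6 m[sun→φ2] = [1, 1]
r7 m[φ0→cld] = [42, 54]
r7 m[φ0→wet] = [1008, 576]
r7 m[φ1→cld] = [18, 28]
r7 m[φ1→snow] = [1512, 864]
r7 m[φ2→cld] = [4, 4]
r7 m[φ2→sun] = [6048, 3024]
r7 m[φ3→wet] = [6, 5]
r7 m[φ4→snow] = [4, 6]
r7 m[cld→φ0] = [72, 112]
r7 m[cld→φ1] = [168, 216]
r7 m[cld→φ2] = [756, 1512]
r7 m[wet→φ0] = [6, 5]
r7 m[wet→φ3] = [1008, 576]
r7 m[snow→φ1] = [4, 6]
r7 m[snow→φ4] = [1512, 864]
r7 m[sun→φ2] = [1, 1]
fixed point reached at round 7
traceback from cld: (cld=1, wet=0, snow=0, sun=0), score=6048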